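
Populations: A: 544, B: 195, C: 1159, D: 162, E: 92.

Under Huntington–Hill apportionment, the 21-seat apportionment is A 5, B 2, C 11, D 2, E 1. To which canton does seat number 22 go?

Priority for the next seat is population ÷ (√(s·(s+1))).
Priorities: A 99.320, B 79.608, C 100.878, D 66.136, E 65.054.
Highest priority: C.

C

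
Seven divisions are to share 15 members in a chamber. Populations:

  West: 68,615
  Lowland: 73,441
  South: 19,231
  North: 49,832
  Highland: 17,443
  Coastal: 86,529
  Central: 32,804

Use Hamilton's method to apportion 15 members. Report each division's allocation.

West: 3, Lowland: 3, South: 1, North: 2, Highland: 1, Coastal: 4, Central: 1

Standard divisor: 347895 ÷ 15 = 23193.
Standard quotas: West 2.9584, Lowland 3.1665, South 0.8292, North 2.1486, Highland 0.7521, Coastal 3.7308, Central 1.4144.
Lower quotas: West 2, Lowland 3, South 0, North 2, Highland 0, Coastal 3, Central 1 (sum 11, leaving 4 seats).
Remainders in descending order: West 0.9584, South 0.8292, Highland 0.7521, Coastal 0.7308, Central 0.4144, Lowland 0.1665, North 0.1486.
Largest remainders: West, South, Highland, Coastal receive the extra seats.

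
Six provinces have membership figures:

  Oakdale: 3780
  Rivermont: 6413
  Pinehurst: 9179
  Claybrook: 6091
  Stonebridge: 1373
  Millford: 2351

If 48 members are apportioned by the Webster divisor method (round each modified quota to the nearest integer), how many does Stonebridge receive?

2

Standard divisor 29187/48 ≈ 608.062; standard quotas: Oakdale 6.216, Rivermont 10.547, Pinehurst 15.095, Claybrook 10.017, Stonebridge 2.258, Millford 3.866.
Rounding to the nearest integer gives Oakdale 6, Rivermont 11, Pinehurst 15, Claybrook 10, Stonebridge 2, Millford 4 — total 48, matching the house size, so no adjustment is needed.
Stonebridge receives 2.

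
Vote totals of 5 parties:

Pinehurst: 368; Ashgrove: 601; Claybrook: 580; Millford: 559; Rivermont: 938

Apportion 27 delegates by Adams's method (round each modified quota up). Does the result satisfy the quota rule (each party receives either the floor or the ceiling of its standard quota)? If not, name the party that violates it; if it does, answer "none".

none

Standard quotas: Pinehurst 3.262, Ashgrove 5.327, Claybrook 5.141, Millford 4.955, Rivermont 8.315.
Adams allocation: Pinehurst 4, Ashgrove 5, Claybrook 5, Millford 5, Rivermont 8.
Every allocation lies between the lower and upper quota.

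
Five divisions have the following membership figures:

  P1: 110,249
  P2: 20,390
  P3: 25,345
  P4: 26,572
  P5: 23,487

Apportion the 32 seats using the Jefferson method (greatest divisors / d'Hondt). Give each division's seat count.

P1 18, P2 3, P3 4, P4 4, P5 3

Standard divisor 206043/32 ≈ 6438.844; standard quotas: P1 17.122, P2 3.167, P3 3.936, P4 4.127, P5 3.648.
Rounding down gives 17, 3, 3, 4, 3 = 30 seats, so the divisor must be adjusted.
With modified divisor 6000: modified quotas P1 18.375, P2 3.398, P3 4.224, P4 4.429, P5 3.914.
Rounding down: P1 18, P2 3, P3 4, P4 4, P5 3 (total 32).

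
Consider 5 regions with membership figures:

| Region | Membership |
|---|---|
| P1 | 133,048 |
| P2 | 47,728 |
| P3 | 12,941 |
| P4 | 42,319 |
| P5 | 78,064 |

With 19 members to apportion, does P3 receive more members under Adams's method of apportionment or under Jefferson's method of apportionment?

Adams: P1 7, P2 3, P3 1, P4 3, P5 5.
Jefferson: P1 9, P2 3, P3 0, P4 2, P5 5.
P3 gets 1 under Adams and 0 under Jefferson.

Adams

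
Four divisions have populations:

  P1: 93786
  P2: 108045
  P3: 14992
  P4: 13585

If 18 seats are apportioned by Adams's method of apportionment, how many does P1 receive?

7

Standard divisor 230408/18 ≈ 12800.444; standard quotas: P1 7.327, P2 8.441, P3 1.171, P4 1.061.
Rounding up gives 8, 9, 2, 2 = 21 seats, so the divisor must be adjusted.
With modified divisor 14300: modified quotas P1 6.558, P2 7.556, P3 1.048, P4 0.950.
Rounding up: P1 7, P2 8, P3 2, P4 1 (total 18).
P1 receives 7.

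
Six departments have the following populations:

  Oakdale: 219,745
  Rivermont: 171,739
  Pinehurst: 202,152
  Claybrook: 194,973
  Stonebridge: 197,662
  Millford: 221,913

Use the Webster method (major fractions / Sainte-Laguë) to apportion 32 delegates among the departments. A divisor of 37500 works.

With modified divisor 37500: modified quotas Oakdale 5.860, Rivermont 4.580, Pinehurst 5.391, Claybrook 5.199, Stonebridge 5.271, Millford 5.918.
Rounding to the nearest integer: Oakdale 6, Rivermont 5, Pinehurst 5, Claybrook 5, Stonebridge 5, Millford 6 (total 32).

Oakdale 6, Rivermont 5, Pinehurst 5, Claybrook 5, Stonebridge 5, Millford 6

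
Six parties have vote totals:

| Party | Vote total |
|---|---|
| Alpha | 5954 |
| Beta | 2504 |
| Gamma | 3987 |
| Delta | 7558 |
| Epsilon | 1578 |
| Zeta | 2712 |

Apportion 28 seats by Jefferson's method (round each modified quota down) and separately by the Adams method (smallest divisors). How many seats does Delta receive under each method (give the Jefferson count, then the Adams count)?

Jefferson: Alpha 7, Beta 3, Gamma 5, Delta 9, Epsilon 1, Zeta 3.
Adams: Alpha 7, Beta 3, Gamma 5, Delta 8, Epsilon 2, Zeta 3.
Delta gets 9 under Jefferson and 8 under Adams.

9 and 8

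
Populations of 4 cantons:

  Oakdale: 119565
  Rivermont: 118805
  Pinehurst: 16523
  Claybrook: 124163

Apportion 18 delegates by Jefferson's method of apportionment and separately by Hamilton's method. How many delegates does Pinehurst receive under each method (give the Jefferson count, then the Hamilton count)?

Jefferson: Oakdale 6, Rivermont 6, Pinehurst 0, Claybrook 6.
Hamilton: Oakdale 6, Rivermont 5, Pinehurst 1, Claybrook 6.
Pinehurst gets 0 under Jefferson and 1 under Hamilton.

0 and 1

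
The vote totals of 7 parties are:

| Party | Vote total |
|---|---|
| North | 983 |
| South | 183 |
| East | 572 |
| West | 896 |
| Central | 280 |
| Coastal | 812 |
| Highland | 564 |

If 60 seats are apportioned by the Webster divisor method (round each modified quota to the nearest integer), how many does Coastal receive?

Standard divisor 4290/60 ≈ 71.5; standard quotas: North 13.748, South 2.559, East 8.000, West 12.531, Central 3.916, Coastal 11.357, Highland 7.888.
Rounding to the nearest integer gives 14, 3, 8, 13, 4, 11, 8 = 61 seats, so the divisor must be adjusted.
With modified divisor 72: modified quotas North 13.653, South 2.542, East 7.944, West 12.444, Central 3.889, Coastal 11.278, Highland 7.833.
Rounding to the nearest integer: North 14, South 3, East 8, West 12, Central 4, Coastal 11, Highland 8 (total 60).
Coastal receives 11.

11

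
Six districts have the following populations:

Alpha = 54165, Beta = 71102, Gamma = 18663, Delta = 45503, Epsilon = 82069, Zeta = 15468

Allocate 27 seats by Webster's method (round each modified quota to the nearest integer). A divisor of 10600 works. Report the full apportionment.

With modified divisor 10600: modified quotas Alpha 5.110, Beta 6.708, Gamma 1.761, Delta 4.293, Epsilon 7.742, Zeta 1.459.
Rounding to the nearest integer: Alpha 5, Beta 7, Gamma 2, Delta 4, Epsilon 8, Zeta 1 (total 27).

Alpha=5, Beta=7, Gamma=2, Delta=4, Epsilon=8, Zeta=1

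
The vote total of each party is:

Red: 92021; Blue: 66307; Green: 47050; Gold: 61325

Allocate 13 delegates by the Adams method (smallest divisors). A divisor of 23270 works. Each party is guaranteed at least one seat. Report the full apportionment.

Red 4; Blue 3; Green 3; Gold 3

With modified divisor 23270: modified quotas Red 3.954, Blue 2.849, Green 2.022, Gold 2.635.
Rounding up: Red 4, Blue 3, Green 3, Gold 3 (total 13).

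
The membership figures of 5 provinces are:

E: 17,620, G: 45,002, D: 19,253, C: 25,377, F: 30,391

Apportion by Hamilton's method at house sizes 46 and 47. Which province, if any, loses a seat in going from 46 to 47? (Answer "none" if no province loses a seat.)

none

At 46 seats: E 6, G 15, D 6, C 9, F 10.
At 47 seats: E 6, G 15, D 7, C 9, F 10.
No province's allocation decreased.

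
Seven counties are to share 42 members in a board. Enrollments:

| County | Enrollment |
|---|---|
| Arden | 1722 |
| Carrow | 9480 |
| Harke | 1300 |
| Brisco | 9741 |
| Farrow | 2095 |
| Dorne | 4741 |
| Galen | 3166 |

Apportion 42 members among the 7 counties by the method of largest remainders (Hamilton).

The standard divisor is 32245/42 ≈ 767.738.
Standard quotas: Arden 2.2430, Carrow 12.3480, Harke 1.6933, Brisco 12.6879, Farrow 2.7288, Dorne 6.1753, Galen 4.1238.
Lower quotas: Arden 2, Carrow 12, Harke 1, Brisco 12, Farrow 2, Dorne 6, Galen 4 (sum 39, leaving 3 seats).
Remainders in descending order: Farrow 0.7288, Harke 0.6933, Brisco 0.6879, Carrow 0.3480, Arden 0.2430, Dorne 0.1753, Galen 0.1238.
Largest remainders: Farrow, Harke, Brisco receive the extra seats.

Arden 2, Carrow 12, Harke 2, Brisco 13, Farrow 3, Dorne 6, Galen 4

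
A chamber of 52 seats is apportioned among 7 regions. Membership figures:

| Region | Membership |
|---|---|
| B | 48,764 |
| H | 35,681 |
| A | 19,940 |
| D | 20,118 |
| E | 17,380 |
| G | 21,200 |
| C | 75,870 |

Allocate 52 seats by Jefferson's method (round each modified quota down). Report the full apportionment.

Standard divisor 238953/52 ≈ 4595.25; standard quotas: B 10.612, H 7.765, A 4.339, D 4.378, E 3.782, G 4.613, C 16.511.
Rounding down gives 10, 7, 4, 4, 3, 4, 16 = 48 seats, so the divisor must be adjusted.
With modified divisor 4300: modified quotas B 11.340, H 8.298, A 4.637, D 4.679, E 4.042, G 4.930, C 17.644.
Rounding down: B 11, H 8, A 4, D 4, E 4, G 4, C 17 (total 52).

B=11; H=8; A=4; D=4; E=4; G=4; C=17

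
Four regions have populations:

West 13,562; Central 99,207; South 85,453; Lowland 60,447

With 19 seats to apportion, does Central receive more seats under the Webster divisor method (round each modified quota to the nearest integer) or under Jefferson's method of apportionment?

Jefferson

Webster: West 1, Central 7, South 6, Lowland 5.
Jefferson: West 1, Central 8, South 6, Lowland 4.
Central gets 7 under Webster and 8 under Jefferson.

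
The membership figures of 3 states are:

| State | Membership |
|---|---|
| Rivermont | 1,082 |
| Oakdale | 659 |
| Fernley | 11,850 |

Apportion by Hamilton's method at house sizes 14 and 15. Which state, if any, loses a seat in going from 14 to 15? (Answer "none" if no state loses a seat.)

none

At 14 seats: Rivermont 1, Oakdale 1, Fernley 12.
At 15 seats: Rivermont 1, Oakdale 1, Fernley 13.
No state's allocation decreased.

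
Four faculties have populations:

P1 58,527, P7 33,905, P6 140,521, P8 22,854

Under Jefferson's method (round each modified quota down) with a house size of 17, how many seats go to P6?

Standard divisor 255807/17 ≈ 15047.471; standard quotas: P1 3.889, P7 2.253, P6 9.339, P8 1.519.
Rounding down gives 3, 2, 9, 1 = 15 seats, so the divisor must be adjusted.
With modified divisor 13400: modified quotas P1 4.368, P7 2.530, P6 10.487, P8 1.706.
Rounding down: P1 4, P7 2, P6 10, P8 1 (total 17).
P6 receives 10.

10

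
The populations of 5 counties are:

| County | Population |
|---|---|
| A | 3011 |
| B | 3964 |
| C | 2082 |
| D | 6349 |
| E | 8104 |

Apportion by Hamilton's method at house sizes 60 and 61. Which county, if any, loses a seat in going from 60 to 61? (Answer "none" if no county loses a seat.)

none

At 60 seats: A 8, B 10, C 5, D 16, E 21.
At 61 seats: A 8, B 10, C 5, D 17, E 21.
No county's allocation decreased.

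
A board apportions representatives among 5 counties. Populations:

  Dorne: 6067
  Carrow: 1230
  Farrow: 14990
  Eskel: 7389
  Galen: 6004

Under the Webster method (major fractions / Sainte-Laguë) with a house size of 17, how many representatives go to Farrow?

7

Standard divisor 35680/17 ≈ 2098.824; standard quotas: Dorne 2.891, Carrow 0.586, Farrow 7.142, Eskel 3.521, Galen 2.861.
Rounding to the nearest integer gives 3, 1, 7, 4, 3 = 18 seats, so the divisor must be adjusted.
With modified divisor 2200: modified quotas Dorne 2.758, Carrow 0.559, Farrow 6.814, Eskel 3.359, Galen 2.729.
Rounding to the nearest integer: Dorne 3, Carrow 1, Farrow 7, Eskel 3, Galen 3 (total 17).
Farrow receives 7.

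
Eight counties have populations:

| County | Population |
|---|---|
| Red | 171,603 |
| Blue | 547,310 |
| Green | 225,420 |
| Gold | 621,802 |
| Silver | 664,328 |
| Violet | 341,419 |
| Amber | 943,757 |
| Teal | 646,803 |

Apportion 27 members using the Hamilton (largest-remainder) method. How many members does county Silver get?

4

Standard divisor: 4162442 ÷ 27 ≈ 154164.519.
Standard quotas: Red 1.1131, Blue 3.5502, Green 1.4622, Gold 4.0334, Silver 4.3092, Violet 2.2146, Amber 6.1218, Teal 4.1955.
Lower quotas: Red 1, Blue 3, Green 1, Gold 4, Silver 4, Violet 2, Amber 6, Teal 4 (sum 25, leaving 2 seats).
Remainders in descending order: Blue 0.5502, Green 0.4622, Silver 0.3092, Violet 0.2146, Teal 0.1955, Amber 0.1218, Red 0.1131, Gold 0.0334.
Largest remainders: Blue, Green receive the extra seats.
Silver receives 4.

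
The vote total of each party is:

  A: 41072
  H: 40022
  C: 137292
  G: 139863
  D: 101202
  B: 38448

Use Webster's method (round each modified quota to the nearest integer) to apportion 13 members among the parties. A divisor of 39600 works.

A 1, H 1, C 3, G 4, D 3, B 1

With modified divisor 39600: modified quotas A 1.037, H 1.011, C 3.467, G 3.532, D 2.556, B 0.971.
Rounding to the nearest integer: A 1, H 1, C 3, G 4, D 3, B 1 (total 13).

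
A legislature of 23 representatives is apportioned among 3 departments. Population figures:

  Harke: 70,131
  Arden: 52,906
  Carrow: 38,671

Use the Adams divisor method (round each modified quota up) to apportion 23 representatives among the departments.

Harke 10, Arden 7, Carrow 6

Standard divisor 161708/23 ≈ 7030.783; standard quotas: Harke 9.975, Arden 7.525, Carrow 5.500.
Rounding up gives 10, 8, 6 = 24 seats, so the divisor must be adjusted.
With modified divisor 7600: modified quotas Harke 9.228, Arden 6.961, Carrow 5.088.
Rounding up: Harke 10, Arden 7, Carrow 6 (total 23).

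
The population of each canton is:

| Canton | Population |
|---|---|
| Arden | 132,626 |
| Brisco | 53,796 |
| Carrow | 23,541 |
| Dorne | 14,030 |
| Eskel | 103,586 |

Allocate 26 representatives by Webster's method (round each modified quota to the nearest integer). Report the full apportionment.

Standard divisor 327579/26 ≈ 12599.192; standard quotas: Arden 10.527, Brisco 4.270, Carrow 1.868, Dorne 1.114, Eskel 8.222.
Rounding to the nearest integer gives Arden 11, Brisco 4, Carrow 2, Dorne 1, Eskel 8 — total 26, matching the house size, so no adjustment is needed.

Arden 11; Brisco 4; Carrow 2; Dorne 1; Eskel 8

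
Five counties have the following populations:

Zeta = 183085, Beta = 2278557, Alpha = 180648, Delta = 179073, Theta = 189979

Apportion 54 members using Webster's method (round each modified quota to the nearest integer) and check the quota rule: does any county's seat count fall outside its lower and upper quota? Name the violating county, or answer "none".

Beta

Standard quotas: Zeta 3.283, Beta 40.860, Alpha 3.239, Delta 3.211, Theta 3.407.
Webster allocation: Zeta 3, Beta 42, Alpha 3, Delta 3, Theta 3.
Beta has quota 40.860 (lower 40, upper 41) but receives 42 — outside the quota interval.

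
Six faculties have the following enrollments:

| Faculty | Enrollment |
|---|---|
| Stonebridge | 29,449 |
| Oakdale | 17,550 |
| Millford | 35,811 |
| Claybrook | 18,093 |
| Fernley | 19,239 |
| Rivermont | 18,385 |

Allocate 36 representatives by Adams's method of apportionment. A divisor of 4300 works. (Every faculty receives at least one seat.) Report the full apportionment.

With modified divisor 4300: modified quotas Stonebridge 6.849, Oakdale 4.081, Millford 8.328, Claybrook 4.208, Fernley 4.474, Rivermont 4.276.
Rounding up: Stonebridge 7, Oakdale 5, Millford 9, Claybrook 5, Fernley 5, Rivermont 5 (total 36).

Stonebridge=7; Oakdale=5; Millford=9; Claybrook=5; Fernley=5; Rivermont=5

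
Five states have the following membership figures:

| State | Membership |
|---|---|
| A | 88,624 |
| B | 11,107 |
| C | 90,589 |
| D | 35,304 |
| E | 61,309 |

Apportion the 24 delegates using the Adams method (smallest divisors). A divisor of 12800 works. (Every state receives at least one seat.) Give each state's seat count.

A=7, B=1, C=8, D=3, E=5

With modified divisor 12800: modified quotas A 6.924, B 0.868, C 7.077, D 2.758, E 4.790.
Rounding up: A 7, B 1, C 8, D 3, E 5 (total 24).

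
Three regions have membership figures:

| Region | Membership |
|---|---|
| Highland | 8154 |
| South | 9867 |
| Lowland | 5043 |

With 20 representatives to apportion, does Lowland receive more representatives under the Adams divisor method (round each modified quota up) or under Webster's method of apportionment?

Adams: Highland 7, South 8, Lowland 5.
Webster: Highland 7, South 9, Lowland 4.
Lowland gets 5 under Adams and 4 under Webster.

Adams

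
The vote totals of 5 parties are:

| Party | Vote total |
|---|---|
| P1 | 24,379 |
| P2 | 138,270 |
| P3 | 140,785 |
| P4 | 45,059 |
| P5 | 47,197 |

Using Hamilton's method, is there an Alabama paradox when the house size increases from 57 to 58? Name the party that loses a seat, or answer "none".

P1

At 57 seats: P1 4, P2 20, P3 20, P4 6, P5 7.
At 58 seats: P1 3, P2 20, P3 21, P4 7, P5 7.
P1 drops from 4 to 3.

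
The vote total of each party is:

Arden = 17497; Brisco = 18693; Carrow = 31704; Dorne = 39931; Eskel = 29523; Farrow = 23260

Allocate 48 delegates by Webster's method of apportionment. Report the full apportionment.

Arden: 5, Brisco: 6, Carrow: 9, Dorne: 12, Eskel: 9, Farrow: 7

Standard divisor 160608/48 ≈ 3346; standard quotas: Arden 5.229, Brisco 5.587, Carrow 9.475, Dorne 11.934, Eskel 8.823, Farrow 6.952.
Rounding to the nearest integer gives Arden 5, Brisco 6, Carrow 9, Dorne 12, Eskel 9, Farrow 7 — total 48, matching the house size, so no adjustment is needed.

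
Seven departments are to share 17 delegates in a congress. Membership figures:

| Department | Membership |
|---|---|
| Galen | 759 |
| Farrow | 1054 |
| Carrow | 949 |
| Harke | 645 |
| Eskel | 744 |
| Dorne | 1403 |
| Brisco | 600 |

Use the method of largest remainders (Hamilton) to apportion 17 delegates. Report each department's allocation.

Galen 2; Farrow 3; Carrow 2; Harke 2; Eskel 2; Dorne 4; Brisco 2

Standard divisor: 6154 ÷ 17 = 362.
Standard quotas: Galen 2.097, Farrow 2.912, Carrow 2.622, Harke 1.782, Eskel 2.055, Dorne 3.876, Brisco 1.657.
Lower quotas: Galen 2, Farrow 2, Carrow 2, Harke 1, Eskel 2, Dorne 3, Brisco 1 (sum 13, leaving 4 seats).
Remainders in descending order: Farrow 0.912, Dorne 0.876, Harke 0.782, Brisco 0.657, Carrow 0.622, Galen 0.097, Eskel 0.055.
Largest remainders: Farrow, Dorne, Harke, Brisco receive the extra seats.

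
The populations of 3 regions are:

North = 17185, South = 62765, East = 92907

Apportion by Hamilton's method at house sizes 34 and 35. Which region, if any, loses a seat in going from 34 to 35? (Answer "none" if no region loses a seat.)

North

At 34 seats: North 4, South 12, East 18.
At 35 seats: North 3, South 13, East 19.
North drops from 4 to 3.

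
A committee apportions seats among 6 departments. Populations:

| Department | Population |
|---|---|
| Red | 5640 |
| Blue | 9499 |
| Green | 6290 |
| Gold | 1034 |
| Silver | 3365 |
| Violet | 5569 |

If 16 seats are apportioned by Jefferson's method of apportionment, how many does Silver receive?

Standard divisor 31397/16 ≈ 1962.312; standard quotas: Red 2.874, Blue 4.841, Green 3.205, Gold 0.527, Silver 1.715, Violet 2.838.
Rounding down gives 2, 4, 3, 0, 1, 2 = 12 seats, so the divisor must be adjusted.
With modified divisor 1600: modified quotas Red 3.525, Blue 5.937, Green 3.931, Gold 0.646, Silver 2.103, Violet 3.481.
Rounding down: Red 3, Blue 5, Green 3, Gold 0, Silver 2, Violet 3 (total 16).
Silver receives 2.

2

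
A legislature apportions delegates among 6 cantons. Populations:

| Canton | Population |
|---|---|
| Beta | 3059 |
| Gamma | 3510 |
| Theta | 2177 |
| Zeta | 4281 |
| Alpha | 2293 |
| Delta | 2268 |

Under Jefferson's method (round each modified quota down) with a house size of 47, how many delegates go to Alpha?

6

Standard divisor 17588/47 ≈ 374.213; standard quotas: Beta 8.174, Gamma 9.380, Theta 5.818, Zeta 11.440, Alpha 6.128, Delta 6.061.
Rounding down gives 8, 9, 5, 11, 6, 6 = 45 seats, so the divisor must be adjusted.
With modified divisor 354: modified quotas Beta 8.641, Gamma 9.915, Theta 6.150, Zeta 12.093, Alpha 6.477, Delta 6.407.
Rounding down: Beta 8, Gamma 9, Theta 6, Zeta 12, Alpha 6, Delta 6 (total 47).
Alpha receives 6.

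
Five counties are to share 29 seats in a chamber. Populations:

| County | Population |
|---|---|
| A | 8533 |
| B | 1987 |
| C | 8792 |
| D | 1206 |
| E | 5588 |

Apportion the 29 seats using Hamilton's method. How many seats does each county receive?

A: 10; B: 2; C: 10; D: 1; E: 6

Total 26106; standard divisor 26106/29 ≈ 900.207.
Standard quotas: A 9.4789, B 2.2073, C 9.7666, D 1.3397, E 6.2075.
Lower quotas: A 9, B 2, C 9, D 1, E 6 (sum 27, leaving 2 seats).
Remainders in descending order: C 0.7666, A 0.4789, D 0.3397, E 0.2075, B 0.2073.
Largest remainders: C, A receive the extra seats.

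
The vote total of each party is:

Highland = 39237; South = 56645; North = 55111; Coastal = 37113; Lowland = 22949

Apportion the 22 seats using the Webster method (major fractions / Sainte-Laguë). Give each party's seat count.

Highland=4, South=6, North=6, Coastal=4, Lowland=2

Standard divisor 211055/22 ≈ 9593.409; standard quotas: Highland 4.090, South 5.905, North 5.745, Coastal 3.869, Lowland 2.392.
Rounding to the nearest integer gives Highland 4, South 6, North 6, Coastal 4, Lowland 2 — total 22, matching the house size, so no adjustment is needed.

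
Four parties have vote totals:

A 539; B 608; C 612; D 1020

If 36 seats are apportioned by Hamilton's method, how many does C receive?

Total 2779; standard divisor 2779/36 ≈ 77.194.
Standard quotas: A 6.982, B 7.876, C 7.928, D 13.213.
Lower quotas: A 6, B 7, C 7, D 13 (sum 33, leaving 3 seats).
Remainders in descending order: A 0.982, C 0.928, B 0.876, D 0.213.
Largest remainders: A, C, B receive the extra seats.
C receives 8.

8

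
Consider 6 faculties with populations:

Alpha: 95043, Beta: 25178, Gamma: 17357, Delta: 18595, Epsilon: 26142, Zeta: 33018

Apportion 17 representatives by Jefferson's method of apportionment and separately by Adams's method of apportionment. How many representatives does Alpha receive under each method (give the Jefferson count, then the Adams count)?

Jefferson: Alpha 8, Beta 2, Gamma 1, Delta 1, Epsilon 2, Zeta 3.
Adams: Alpha 6, Beta 2, Gamma 2, Delta 2, Epsilon 2, Zeta 3.
Alpha gets 8 under Jefferson and 6 under Adams.

8 and 6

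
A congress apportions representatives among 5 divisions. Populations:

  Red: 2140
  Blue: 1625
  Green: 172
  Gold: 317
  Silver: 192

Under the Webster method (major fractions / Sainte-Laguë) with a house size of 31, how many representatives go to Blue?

Standard divisor 4446/31 ≈ 143.419; standard quotas: Red 14.921, Blue 11.330, Green 1.199, Gold 2.210, Silver 1.339.
Rounding to the nearest integer gives 15, 11, 1, 2, 1 = 30 seats, so the divisor must be adjusted.
With modified divisor 140: modified quotas Red 15.286, Blue 11.607, Green 1.229, Gold 2.264, Silver 1.371.
Rounding to the nearest integer: Red 15, Blue 12, Green 1, Gold 2, Silver 1 (total 31).
Blue receives 12.

12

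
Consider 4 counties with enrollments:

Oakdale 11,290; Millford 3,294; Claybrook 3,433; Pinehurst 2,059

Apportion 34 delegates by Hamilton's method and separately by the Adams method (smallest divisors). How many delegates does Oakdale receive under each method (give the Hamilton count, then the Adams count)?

19 and 18

Hamilton: Oakdale 19, Millford 6, Claybrook 6, Pinehurst 3.
Adams: Oakdale 18, Millford 6, Claybrook 6, Pinehurst 4.
Oakdale gets 19 under Hamilton and 18 under Adams.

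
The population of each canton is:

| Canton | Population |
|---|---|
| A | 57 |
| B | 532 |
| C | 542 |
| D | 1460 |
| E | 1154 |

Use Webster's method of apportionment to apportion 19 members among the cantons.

A: 0, B: 3, C: 3, D: 7, E: 6

Standard divisor 3745/19 ≈ 197.105; standard quotas: A 0.289, B 2.699, C 2.750, D 7.407, E 5.855.
Rounding to the nearest integer gives A 0, B 3, C 3, D 7, E 6 — total 19, matching the house size, so no adjustment is needed.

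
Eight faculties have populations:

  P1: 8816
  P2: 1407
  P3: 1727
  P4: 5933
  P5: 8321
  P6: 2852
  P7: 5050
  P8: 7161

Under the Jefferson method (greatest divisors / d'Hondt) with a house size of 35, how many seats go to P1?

Standard divisor 41267/35 ≈ 1179.057; standard quotas: P1 7.477, P2 1.193, P3 1.465, P4 5.032, P5 7.057, P6 2.419, P7 4.283, P8 6.073.
Rounding down gives 7, 1, 1, 5, 7, 2, 4, 6 = 33 seats, so the divisor must be adjusted.
With modified divisor 1030: modified quotas P1 8.559, P2 1.366, P3 1.677, P4 5.760, P5 8.079, P6 2.769, P7 4.903, P8 6.952.
Rounding down: P1 8, P2 1, P3 1, P4 5, P5 8, P6 2, P7 4, P8 6 (total 35).
P1 receives 8.

8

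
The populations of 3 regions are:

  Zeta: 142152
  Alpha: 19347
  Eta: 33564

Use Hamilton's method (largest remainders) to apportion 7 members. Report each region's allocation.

Zeta 5; Alpha 1; Eta 1

The standard divisor is 195063/7 ≈ 27866.143.
Standard quotas: Zeta 5.1012, Alpha 0.6943, Eta 1.2045.
Lower quotas: Zeta 5, Alpha 0, Eta 1 (sum 6, leaving 1 seat).
Remainders in descending order: Alpha 0.6943, Eta 0.2045, Zeta 0.1012.
Largest remainder: Alpha receives the extra seat.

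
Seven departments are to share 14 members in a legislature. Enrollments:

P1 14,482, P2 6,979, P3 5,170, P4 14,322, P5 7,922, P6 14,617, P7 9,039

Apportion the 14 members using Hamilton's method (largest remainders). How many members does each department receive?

P1: 3; P2: 1; P3: 1; P4: 3; P5: 1; P6: 3; P7: 2

The standard divisor is 72531/14 ≈ 5180.786.
Standard quotas: P1 2.7953, P2 1.3471, P3 0.9979, P4 2.7644, P5 1.5291, P6 2.8214, P7 1.7447.
Lower quotas: P1 2, P2 1, P3 0, P4 2, P5 1, P6 2, P7 1 (sum 9, leaving 5 seats).
Remainders in descending order: P3 0.9979, P6 0.8214, P1 0.7953, P4 0.7644, P7 0.7447, P5 0.5291, P2 0.3471.
The surplus seats go to P3, P6, P1, P4, P7.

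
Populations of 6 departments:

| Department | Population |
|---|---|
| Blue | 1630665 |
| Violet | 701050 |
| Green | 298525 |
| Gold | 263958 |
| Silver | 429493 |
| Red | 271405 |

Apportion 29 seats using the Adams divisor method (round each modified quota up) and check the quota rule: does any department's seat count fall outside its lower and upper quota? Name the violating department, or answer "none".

Blue

Standard quotas: Blue 13.154, Violet 5.655, Green 2.408, Gold 2.129, Silver 3.465, Red 2.189.
Adams allocation: Blue 12, Violet 6, Green 3, Gold 2, Silver 4, Red 2.
Blue has quota 13.154 (lower 13, upper 14) but receives 12 — outside the quota interval.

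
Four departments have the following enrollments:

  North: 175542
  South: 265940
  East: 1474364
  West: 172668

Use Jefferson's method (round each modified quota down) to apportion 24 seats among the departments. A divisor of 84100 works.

North=2, South=3, East=17, West=2

With modified divisor 84100: modified quotas North 2.087, South 3.162, East 17.531, West 2.053.
Rounding down: North 2, South 3, East 17, West 2 (total 24).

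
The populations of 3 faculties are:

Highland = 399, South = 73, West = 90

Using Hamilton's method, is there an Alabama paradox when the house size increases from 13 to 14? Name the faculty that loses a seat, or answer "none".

none

At 13 seats: Highland 9, South 2, West 2.
At 14 seats: Highland 10, South 2, West 2.
No faculty's allocation decreased.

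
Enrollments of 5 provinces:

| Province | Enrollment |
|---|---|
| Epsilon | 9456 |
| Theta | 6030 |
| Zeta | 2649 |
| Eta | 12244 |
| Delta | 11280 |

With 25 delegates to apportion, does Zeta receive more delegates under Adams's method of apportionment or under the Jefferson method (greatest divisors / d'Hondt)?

Adams: Epsilon 6, Theta 4, Zeta 2, Eta 7, Delta 6.
Jefferson: Epsilon 6, Theta 3, Zeta 1, Eta 8, Delta 7.
Zeta gets 2 under Adams and 1 under Jefferson.

Adams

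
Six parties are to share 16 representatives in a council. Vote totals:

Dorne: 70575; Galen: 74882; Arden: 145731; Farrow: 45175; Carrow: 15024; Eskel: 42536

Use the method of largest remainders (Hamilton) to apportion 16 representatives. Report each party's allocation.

Total 393923; standard divisor 393923/16 ≈ 24620.188.
Standard quotas: Dorne 2.8666, Galen 3.0415, Arden 5.9192, Farrow 1.8349, Carrow 0.6102, Eskel 1.7277.
Lower quotas: Dorne 2, Galen 3, Arden 5, Farrow 1, Carrow 0, Eskel 1 (sum 12, leaving 4 seats).
Remainders in descending order: Arden 0.9192, Dorne 0.8666, Farrow 0.8349, Eskel 0.7277, Carrow 0.6102, Galen 0.0415.
The surplus seats go to Arden, Dorne, Farrow, Eskel.

Dorne: 3, Galen: 3, Arden: 6, Farrow: 2, Carrow: 0, Eskel: 2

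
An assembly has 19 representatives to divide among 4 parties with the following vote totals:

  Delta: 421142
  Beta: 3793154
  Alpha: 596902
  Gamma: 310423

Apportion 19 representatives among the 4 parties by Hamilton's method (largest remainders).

Standard divisor: 5121621 ÷ 19 = 269559.
Standard quotas: Delta 1.5623, Beta 14.0717, Alpha 2.2144, Gamma 1.1516.
Lower quotas: Delta 1, Beta 14, Alpha 2, Gamma 1 (sum 18, leaving 1 seat).
Remainders in descending order: Delta 0.5623, Alpha 0.2144, Gamma 0.1516, Beta 0.0717.
The surplus seat goes to Delta.

Delta 2, Beta 14, Alpha 2, Gamma 1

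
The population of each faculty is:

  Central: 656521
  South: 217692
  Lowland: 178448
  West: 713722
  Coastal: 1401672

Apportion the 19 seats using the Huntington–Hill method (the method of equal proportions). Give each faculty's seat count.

With divisor 162391: modified quotas Central 4.043, South 1.341, Lowland 1.099, West 4.395, Coastal 8.631.
Geometric-mean thresholds: Central √(4·5)=4.472, South √(1·2)=1.414, Lowland √(1·2)=1.414, West √(4·5)=4.472, Coastal √(8·9)=8.485.
Each quota rounded against its threshold gives Central 4, South 1, Lowland 1, West 4, Coastal 9 (total 19).

Central=4; South=1; Lowland=1; West=4; Coastal=9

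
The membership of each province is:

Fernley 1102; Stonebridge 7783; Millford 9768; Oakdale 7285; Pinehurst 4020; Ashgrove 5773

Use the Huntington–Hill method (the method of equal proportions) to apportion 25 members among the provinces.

Fernley 1, Stonebridge 5, Millford 7, Oakdale 5, Pinehurst 3, Ashgrove 4

With divisor 1464: modified quotas Fernley 0.753, Stonebridge 5.316, Millford 6.672, Oakdale 4.976, Pinehurst 2.746, Ashgrove 3.943.
Geometric-mean thresholds: Fernley (min 1), Stonebridge √(5·6)=5.477, Millford √(6·7)=6.481, Oakdale √(4·5)=4.472, Pinehurst √(2·3)=2.449, Ashgrove √(3·4)=3.464.
Each quota rounded against its threshold gives Fernley 1, Stonebridge 5, Millford 7, Oakdale 5, Pinehurst 3, Ashgrove 4 (total 25).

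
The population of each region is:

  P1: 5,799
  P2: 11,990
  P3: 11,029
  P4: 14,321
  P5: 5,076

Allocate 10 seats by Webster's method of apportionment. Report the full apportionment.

Standard divisor 48215/10 ≈ 4821.5; standard quotas: P1 1.203, P2 2.487, P3 2.287, P4 2.970, P5 1.053.
Rounding to the nearest integer gives 1, 2, 2, 3, 1 = 9 seats, so the divisor must be adjusted.
With modified divisor 4600: modified quotas P1 1.261, P2 2.607, P3 2.398, P4 3.113, P5 1.103.
Rounding to the nearest integer: P1 1, P2 3, P3 2, P4 3, P5 1 (total 10).

P1 1, P2 3, P3 2, P4 3, P5 1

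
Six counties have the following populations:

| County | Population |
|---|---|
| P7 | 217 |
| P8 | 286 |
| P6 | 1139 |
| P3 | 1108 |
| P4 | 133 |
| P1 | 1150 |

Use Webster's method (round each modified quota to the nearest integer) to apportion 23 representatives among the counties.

Standard divisor 4033/23 ≈ 175.348; standard quotas: P7 1.238, P8 1.631, P6 6.496, P3 6.319, P4 0.758, P1 6.558.
Rounding to the nearest integer gives P7 1, P8 2, P6 6, P3 6, P4 1, P1 7 — total 23, matching the house size, so no adjustment is needed.

P7 1, P8 2, P6 6, P3 6, P4 1, P1 7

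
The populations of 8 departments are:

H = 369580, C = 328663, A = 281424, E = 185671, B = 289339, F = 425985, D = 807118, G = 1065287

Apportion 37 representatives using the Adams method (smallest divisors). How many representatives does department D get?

8

Standard divisor 3753067/37 ≈ 101434.243; standard quotas: H 3.644, C 3.240, A 2.774, E 1.830, B 2.852, F 4.200, D 7.957, G 10.502.
Rounding up gives 4, 4, 3, 2, 3, 5, 8, 11 = 40 seats, so the divisor must be adjusted.
With modified divisor 112400: modified quotas H 3.288, C 2.924, A 2.504, E 1.652, B 2.574, F 3.790, D 7.181, G 9.478.
Rounding up: H 4, C 3, A 3, E 2, B 3, F 4, D 8, G 10 (total 37).
D receives 8.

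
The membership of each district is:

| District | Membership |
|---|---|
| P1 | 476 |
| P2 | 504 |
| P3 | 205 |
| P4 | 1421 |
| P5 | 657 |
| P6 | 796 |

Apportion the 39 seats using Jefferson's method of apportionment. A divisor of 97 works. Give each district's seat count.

With modified divisor 97: modified quotas P1 4.907, P2 5.196, P3 2.113, P4 14.649, P5 6.773, P6 8.206.
Rounding down: P1 4, P2 5, P3 2, P4 14, P5 6, P6 8 (total 39).

P1 4; P2 5; P3 2; P4 14; P5 6; P6 8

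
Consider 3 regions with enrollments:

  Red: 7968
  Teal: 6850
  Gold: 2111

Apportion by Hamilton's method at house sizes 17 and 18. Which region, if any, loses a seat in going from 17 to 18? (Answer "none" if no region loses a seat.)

none

At 17 seats: Red 8, Teal 7, Gold 2.
At 18 seats: Red 9, Teal 7, Gold 2.
No region's allocation decreased.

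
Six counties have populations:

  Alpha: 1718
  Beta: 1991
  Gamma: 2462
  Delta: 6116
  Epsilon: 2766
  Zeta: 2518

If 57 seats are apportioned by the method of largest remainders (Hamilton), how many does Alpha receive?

Total 17571; standard divisor 17571/57 ≈ 308.263.
Standard quotas: Alpha 5.5732, Beta 6.4588, Gamma 7.9867, Delta 19.8402, Epsilon 8.9729, Zeta 8.1683.
Lower quotas: Alpha 5, Beta 6, Gamma 7, Delta 19, Epsilon 8, Zeta 8 (sum 53, leaving 4 seats).
Remainders in descending order: Gamma 0.9867, Epsilon 0.9729, Delta 0.8402, Alpha 0.5732, Beta 0.4588, Zeta 0.1683.
Largest remainders: Gamma, Epsilon, Delta, Alpha receive the extra seats.
Alpha receives 6.

6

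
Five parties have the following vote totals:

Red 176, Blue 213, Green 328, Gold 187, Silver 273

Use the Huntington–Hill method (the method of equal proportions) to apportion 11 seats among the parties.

With divisor 118: modified quotas Red 1.492, Blue 1.805, Green 2.780, Gold 1.585, Silver 2.314.
Geometric-mean thresholds: Red √(1·2)=1.414, Blue √(1·2)=1.414, Green √(2·3)=2.449, Gold √(1·2)=1.414, Silver √(2·3)=2.449.
Each quota rounded against its threshold gives Red 2, Blue 2, Green 3, Gold 2, Silver 2 (total 11).

Red 2, Blue 2, Green 3, Gold 2, Silver 2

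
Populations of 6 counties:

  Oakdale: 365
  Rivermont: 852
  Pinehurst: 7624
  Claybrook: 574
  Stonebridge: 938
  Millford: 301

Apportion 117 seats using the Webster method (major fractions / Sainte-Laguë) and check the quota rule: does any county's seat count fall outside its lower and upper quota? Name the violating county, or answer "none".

Pinehurst

Standard quotas: Oakdale 4.008, Rivermont 9.356, Pinehurst 83.725, Claybrook 6.304, Stonebridge 10.301, Millford 3.306.
Webster allocation: Oakdale 4, Rivermont 9, Pinehurst 85, Claybrook 6, Stonebridge 10, Millford 3.
Pinehurst has quota 83.725 (lower 83, upper 84) but receives 85 — outside the quota interval.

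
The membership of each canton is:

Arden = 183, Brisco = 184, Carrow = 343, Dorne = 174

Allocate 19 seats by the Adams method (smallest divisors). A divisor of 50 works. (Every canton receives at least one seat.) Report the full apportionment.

With modified divisor 50: modified quotas Arden 3.660, Brisco 3.680, Carrow 6.860, Dorne 3.480.
Rounding up: Arden 4, Brisco 4, Carrow 7, Dorne 4 (total 19).

Arden=4, Brisco=4, Carrow=7, Dorne=4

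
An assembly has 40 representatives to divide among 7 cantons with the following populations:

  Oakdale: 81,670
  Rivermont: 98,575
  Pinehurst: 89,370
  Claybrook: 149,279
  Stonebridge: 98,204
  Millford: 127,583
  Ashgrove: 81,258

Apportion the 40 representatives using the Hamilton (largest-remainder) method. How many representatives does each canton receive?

Standard divisor: 725939 ÷ 40 ≈ 18148.475.
Standard quotas: Oakdale 4.5001, Rivermont 5.4316, Pinehurst 4.9244, Claybrook 8.2254, Stonebridge 5.4111, Millford 7.0300, Ashgrove 4.4774.
Lower quotas: Oakdale 4, Rivermont 5, Pinehurst 4, Claybrook 8, Stonebridge 5, Millford 7, Ashgrove 4 (sum 37, leaving 3 seats).
Remainders in descending order: Pinehurst 0.9244, Oakdale 0.5001, Ashgrove 0.4774, Rivermont 0.4316, Stonebridge 0.4111, Claybrook 0.2254, Millford 0.0300.
The surplus seats go to Pinehurst, Oakdale, Ashgrove.

Oakdale 5, Rivermont 5, Pinehurst 5, Claybrook 8, Stonebridge 5, Millford 7, Ashgrove 5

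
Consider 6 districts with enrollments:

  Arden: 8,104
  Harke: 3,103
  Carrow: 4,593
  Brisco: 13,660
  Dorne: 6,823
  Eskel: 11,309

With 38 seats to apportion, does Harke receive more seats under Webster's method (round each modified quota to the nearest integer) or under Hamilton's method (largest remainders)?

Webster: Arden 7, Harke 2, Carrow 4, Brisco 11, Dorne 5, Eskel 9.
Hamilton: Arden 6, Harke 3, Carrow 4, Brisco 11, Dorne 5, Eskel 9.
Harke gets 2 under Webster and 3 under Hamilton.

Hamilton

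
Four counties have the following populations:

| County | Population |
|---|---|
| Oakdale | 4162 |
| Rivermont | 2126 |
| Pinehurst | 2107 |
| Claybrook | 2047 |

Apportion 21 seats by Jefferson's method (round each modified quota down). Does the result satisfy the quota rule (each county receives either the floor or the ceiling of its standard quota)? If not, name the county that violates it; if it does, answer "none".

none

Standard quotas: Oakdale 8.370, Rivermont 4.276, Pinehurst 4.237, Claybrook 4.117.
Jefferson allocation: Oakdale 9, Rivermont 4, Pinehurst 4, Claybrook 4.
Every allocation lies between the lower and upper quota.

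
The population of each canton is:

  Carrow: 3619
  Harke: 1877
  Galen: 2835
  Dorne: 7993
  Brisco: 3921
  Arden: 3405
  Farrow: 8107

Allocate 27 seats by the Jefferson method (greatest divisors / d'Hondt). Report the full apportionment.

Carrow=3, Harke=1, Galen=2, Dorne=7, Brisco=3, Arden=3, Farrow=8

Standard divisor 31757/27 ≈ 1176.185; standard quotas: Carrow 3.077, Harke 1.596, Galen 2.410, Dorne 6.796, Brisco 3.334, Arden 2.895, Farrow 6.893.
Rounding down gives 3, 1, 2, 6, 3, 2, 6 = 23 seats, so the divisor must be adjusted.
With modified divisor 1010: modified quotas Carrow 3.583, Harke 1.858, Galen 2.807, Dorne 7.914, Brisco 3.882, Arden 3.371, Farrow 8.027.
Rounding down: Carrow 3, Harke 1, Galen 2, Dorne 7, Brisco 3, Arden 3, Farrow 8 (total 27).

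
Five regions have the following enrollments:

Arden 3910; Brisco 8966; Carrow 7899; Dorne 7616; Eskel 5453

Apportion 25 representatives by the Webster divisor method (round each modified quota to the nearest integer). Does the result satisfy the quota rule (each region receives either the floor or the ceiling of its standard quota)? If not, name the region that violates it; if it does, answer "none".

none

Standard quotas: Arden 2.888, Brisco 6.623, Carrow 5.835, Dorne 5.626, Eskel 4.028.
Webster allocation: Arden 3, Brisco 6, Carrow 6, Dorne 6, Eskel 4.
Every allocation lies between the lower and upper quota.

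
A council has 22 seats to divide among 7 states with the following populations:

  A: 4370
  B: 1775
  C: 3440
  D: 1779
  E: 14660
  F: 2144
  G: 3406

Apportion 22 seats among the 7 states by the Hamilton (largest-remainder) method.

Total 31574; standard divisor 31574/22 ≈ 1435.182.
Standard quotas: A 3.0449, B 1.2368, C 2.3969, D 1.2396, E 10.2147, F 1.4939, G 2.3732.
Lower quotas: A 3, B 1, C 2, D 1, E 10, F 1, G 2 (sum 20, leaving 2 seats).
Remainders in descending order: F 0.4939, C 0.3969, G 0.3732, D 0.2396, B 0.2368, E 0.2147, A 0.0449.
Largest remainders: F, C receive the extra seats.

A 3, B 1, C 3, D 1, E 10, F 2, G 2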